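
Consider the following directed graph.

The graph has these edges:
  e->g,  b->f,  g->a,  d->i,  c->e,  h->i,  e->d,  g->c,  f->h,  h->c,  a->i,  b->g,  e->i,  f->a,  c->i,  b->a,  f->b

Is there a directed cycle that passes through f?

Yes

f is on a cycle iff f can reach itself via ≥1 edge.
f → b → f — yes.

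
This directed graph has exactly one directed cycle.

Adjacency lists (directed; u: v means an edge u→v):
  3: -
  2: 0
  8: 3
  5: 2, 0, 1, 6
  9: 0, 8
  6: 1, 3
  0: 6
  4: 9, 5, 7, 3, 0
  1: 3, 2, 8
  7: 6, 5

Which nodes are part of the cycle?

0, 1, 2, 6

DFS with gray/black marking from 6:
6 gray
  1 gray
    3 gray
    3 black
    2 gray
      0 gray
        0→6: 6 is gray → back edge
Back edge closes the cycle 6 → 1 → 2 → 0 → 6; its vertices are {0, 1, 2, 6}.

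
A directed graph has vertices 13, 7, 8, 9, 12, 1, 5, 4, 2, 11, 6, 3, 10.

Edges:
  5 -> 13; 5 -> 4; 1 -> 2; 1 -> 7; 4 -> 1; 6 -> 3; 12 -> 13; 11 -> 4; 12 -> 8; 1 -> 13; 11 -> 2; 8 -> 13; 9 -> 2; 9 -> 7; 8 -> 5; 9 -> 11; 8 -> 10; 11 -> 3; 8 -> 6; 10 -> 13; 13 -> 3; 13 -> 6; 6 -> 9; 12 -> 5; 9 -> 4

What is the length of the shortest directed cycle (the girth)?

5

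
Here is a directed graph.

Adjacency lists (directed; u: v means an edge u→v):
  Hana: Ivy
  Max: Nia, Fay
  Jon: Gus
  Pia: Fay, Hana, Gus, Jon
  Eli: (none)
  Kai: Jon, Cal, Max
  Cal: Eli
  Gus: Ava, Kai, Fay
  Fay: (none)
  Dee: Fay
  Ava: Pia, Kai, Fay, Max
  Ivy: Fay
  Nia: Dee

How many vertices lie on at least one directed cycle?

5

A vertex is on a directed cycle iff it belongs to a strongly connected component of size ≥ 2 (or has a self-loop).
The vertices on cycles are {Ava, Gus, Jon, Kai, Pia} — 5 in total.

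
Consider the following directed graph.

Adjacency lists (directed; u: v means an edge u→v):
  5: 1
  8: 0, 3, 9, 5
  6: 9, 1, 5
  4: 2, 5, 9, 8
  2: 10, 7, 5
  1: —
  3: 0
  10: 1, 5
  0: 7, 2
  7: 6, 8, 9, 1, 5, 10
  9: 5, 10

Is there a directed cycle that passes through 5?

No

5 lies on a cycle iff there is a path from 5 back to itself.
Exploring from 5, it never reaches itself; equivalently, its strongly connected component is a singleton.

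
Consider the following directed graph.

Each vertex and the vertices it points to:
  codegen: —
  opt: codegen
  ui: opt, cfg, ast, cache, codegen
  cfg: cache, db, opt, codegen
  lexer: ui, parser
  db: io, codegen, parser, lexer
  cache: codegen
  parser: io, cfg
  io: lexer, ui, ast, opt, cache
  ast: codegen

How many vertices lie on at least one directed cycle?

6

A vertex is on a directed cycle iff it belongs to a strongly connected component of size ≥ 2 (or has a self-loop).
The vertices on cycles are {db, io, ui, cfg, lexer, parser} — 6 in total.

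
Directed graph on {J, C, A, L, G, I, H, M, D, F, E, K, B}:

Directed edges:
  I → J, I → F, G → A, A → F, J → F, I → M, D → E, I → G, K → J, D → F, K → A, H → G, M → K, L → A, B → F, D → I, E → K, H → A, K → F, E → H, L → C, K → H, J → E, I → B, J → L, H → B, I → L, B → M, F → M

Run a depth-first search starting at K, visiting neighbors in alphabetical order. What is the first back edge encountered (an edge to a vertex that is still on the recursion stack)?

DFS from K (visiting neighbors in alphabetical order); mark gray on enter, black on exit:
K gray
  A gray
    F gray
      M gray
        M→K: K is gray → back edge
First back edge: M → K.

M->K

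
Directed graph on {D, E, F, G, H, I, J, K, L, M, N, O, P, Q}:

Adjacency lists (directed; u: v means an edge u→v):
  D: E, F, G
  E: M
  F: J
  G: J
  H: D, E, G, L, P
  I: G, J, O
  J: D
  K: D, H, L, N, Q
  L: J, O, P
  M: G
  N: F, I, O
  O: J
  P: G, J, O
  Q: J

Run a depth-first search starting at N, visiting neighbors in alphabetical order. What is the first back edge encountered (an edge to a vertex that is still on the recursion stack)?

DFS from N (visiting neighbors in alphabetical order); mark gray on enter, black on exit:
N gray
  F gray
    J gray
      D gray
        E gray
          M gray
            G gray
              G→J: J is gray → back edge
First back edge: G → J.

G→J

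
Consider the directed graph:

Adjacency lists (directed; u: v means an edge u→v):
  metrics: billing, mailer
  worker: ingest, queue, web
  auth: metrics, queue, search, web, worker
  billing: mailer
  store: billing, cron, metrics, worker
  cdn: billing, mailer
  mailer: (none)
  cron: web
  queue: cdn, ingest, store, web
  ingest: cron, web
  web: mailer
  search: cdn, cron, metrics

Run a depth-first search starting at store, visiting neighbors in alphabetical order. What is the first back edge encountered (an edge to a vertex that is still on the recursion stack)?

queue→store

DFS from store (visiting neighbors in alphabetical order); mark gray on enter, black on exit:
store gray
  billing gray
    mailer gray
    mailer black
  billing black
  cron gray
    web gray
      web→mailer: mailer black — skip
    web black
  cron black
  metrics gray
    metrics→billing: billing black — skip
    metrics→mailer: mailer black — skip
  metrics black
  worker gray
    ingest gray
      ingest→cron: cron black — skip
      ingest→web: web black — skip
    ingest black
    queue gray
      cdn gray
        cdn→billing: billing black — skip
        cdn→mailer: mailer black — skip
      cdn black
      queue→ingest: ingest black — skip
      queue→store: store is gray → back edge
First back edge: queue → store.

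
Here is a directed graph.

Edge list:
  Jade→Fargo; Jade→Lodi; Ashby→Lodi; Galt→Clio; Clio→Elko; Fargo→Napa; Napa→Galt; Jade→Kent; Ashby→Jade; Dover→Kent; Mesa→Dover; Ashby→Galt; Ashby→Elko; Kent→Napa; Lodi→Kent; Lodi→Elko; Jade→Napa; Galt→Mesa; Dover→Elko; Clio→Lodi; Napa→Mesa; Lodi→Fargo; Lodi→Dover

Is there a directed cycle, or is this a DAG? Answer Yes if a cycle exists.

Yes

DFS with white/gray/black marking, starting from Mesa:
Mesa gray
  Dover gray
    Kent gray
      Napa gray
        Galt gray
          Clio gray
            Lodi gray
              Lodi→Kent: Kent is gray → back edge
Back edge found, so a cycle exists: Kent → Napa → Galt → Clio → Lodi → Kent.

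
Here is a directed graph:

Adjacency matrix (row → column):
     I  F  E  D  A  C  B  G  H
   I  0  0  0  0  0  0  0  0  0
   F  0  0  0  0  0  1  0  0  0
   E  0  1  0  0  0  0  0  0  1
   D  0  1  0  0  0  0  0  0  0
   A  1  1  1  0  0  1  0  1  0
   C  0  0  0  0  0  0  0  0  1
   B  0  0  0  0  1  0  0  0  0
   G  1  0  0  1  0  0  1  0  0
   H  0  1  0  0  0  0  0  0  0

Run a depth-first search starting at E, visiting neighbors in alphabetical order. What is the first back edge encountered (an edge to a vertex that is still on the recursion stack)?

DFS from E (visiting neighbors in alphabetical order); mark gray on enter, black on exit:
E gray
  F gray
    C gray
      H gray
        H→F: F is gray → back edge
First back edge: H → F.

H→F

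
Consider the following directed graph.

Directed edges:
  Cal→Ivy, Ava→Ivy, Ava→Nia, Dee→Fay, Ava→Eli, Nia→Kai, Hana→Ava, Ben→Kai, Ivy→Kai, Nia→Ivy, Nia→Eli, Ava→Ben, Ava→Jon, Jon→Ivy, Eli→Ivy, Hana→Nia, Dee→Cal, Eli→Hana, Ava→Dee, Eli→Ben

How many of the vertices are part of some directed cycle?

A vertex is on a directed cycle iff it belongs to a strongly connected component of size ≥ 2 (or has a self-loop).
The vertices on cycles are {Ava, Eli, Nia, Hana} — 4 in total.

4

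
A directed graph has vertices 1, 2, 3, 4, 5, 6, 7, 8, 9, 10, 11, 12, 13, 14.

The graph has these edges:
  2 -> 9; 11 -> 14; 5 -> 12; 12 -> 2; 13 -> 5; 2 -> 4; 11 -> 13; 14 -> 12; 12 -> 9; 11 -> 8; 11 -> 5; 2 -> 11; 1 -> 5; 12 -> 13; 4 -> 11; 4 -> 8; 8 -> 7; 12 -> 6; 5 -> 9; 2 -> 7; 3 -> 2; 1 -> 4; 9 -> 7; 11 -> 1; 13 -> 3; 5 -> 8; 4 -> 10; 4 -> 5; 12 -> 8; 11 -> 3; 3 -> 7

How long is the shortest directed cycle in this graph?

3

For each vertex v, BFS finds the shortest path from v back to v.
The shortest such closed walk is 11 → 3 → 2 → 11, length 3.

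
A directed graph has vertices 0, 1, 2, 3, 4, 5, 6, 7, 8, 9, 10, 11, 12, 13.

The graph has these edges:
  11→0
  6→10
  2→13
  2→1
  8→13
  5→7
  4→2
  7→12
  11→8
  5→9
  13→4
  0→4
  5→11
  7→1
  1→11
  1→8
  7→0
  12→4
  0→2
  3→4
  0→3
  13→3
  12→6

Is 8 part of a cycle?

Yes

8 is on a cycle iff 8 can reach itself via ≥1 edge.
8 → 13 → 4 → 2 → 1 → 8 — yes.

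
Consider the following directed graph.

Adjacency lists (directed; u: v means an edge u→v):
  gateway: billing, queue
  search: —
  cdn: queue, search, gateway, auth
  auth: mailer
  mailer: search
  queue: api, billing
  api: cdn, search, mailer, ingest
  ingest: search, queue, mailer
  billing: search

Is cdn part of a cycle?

cdn is on a cycle iff cdn can reach itself via ≥1 edge.
cdn → queue → api → cdn — yes.

Yes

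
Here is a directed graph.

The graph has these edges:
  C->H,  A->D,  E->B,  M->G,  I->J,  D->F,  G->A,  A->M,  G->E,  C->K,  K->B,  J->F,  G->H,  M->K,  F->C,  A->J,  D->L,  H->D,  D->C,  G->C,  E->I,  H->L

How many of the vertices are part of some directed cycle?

7

A vertex is on a directed cycle iff it belongs to a strongly connected component of size ≥ 2 (or has a self-loop).
The vertices on cycles are {A, C, D, F, G, H, M} — 7 in total.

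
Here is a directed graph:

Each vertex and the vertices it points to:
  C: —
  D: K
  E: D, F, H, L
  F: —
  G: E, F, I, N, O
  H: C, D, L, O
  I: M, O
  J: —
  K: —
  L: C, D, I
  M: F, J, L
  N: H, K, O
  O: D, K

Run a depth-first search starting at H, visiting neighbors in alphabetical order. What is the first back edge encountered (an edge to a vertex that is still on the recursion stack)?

DFS from H (visiting neighbors in alphabetical order); mark gray on enter, black on exit:
H gray
  C gray
  C black
  D gray
    K gray
    K black
  D black
  L gray
    L→C: C black — skip
    L→D: D black — skip
    I gray
      M gray
        F gray
        F black
        J gray
        J black
        M→L: L is gray → back edge
First back edge: M → L.

M→L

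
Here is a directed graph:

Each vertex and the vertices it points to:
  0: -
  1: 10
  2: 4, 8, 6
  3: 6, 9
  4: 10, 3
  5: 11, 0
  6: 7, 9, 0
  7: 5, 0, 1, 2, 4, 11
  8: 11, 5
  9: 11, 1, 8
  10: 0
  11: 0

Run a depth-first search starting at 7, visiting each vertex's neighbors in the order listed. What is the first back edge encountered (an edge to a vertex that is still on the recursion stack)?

6→7

DFS from 7 (visiting each vertex's neighbors in the order listed); mark gray on enter, black on exit:
7 gray
  5 gray
    11 gray
      0 gray
      0 black
    11 black
    5→0: 0 black — skip
  5 black
  7→0: 0 black — skip
  1 gray
    10 gray
      10→0: 0 black — skip
    10 black
  1 black
  2 gray
    4 gray
      4→10: 10 black — skip
      3 gray
        6 gray
          6→7: 7 is gray → back edge
First back edge: 6 → 7.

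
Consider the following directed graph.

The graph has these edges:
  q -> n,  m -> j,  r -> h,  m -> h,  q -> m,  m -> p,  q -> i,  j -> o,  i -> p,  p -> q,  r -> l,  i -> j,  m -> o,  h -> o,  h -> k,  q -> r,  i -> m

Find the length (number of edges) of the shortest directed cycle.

3

For each vertex v, BFS finds the shortest path from v back to v.
The shortest such closed walk is q → i → p → q, length 3.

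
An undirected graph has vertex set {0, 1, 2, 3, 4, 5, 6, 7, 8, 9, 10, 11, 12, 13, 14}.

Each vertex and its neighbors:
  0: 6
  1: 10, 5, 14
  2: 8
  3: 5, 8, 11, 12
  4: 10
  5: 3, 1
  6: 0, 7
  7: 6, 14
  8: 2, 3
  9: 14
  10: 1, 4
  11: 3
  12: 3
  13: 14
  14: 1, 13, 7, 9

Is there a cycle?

No

DFS, tracking each vertex's parent; an edge to a visited non-parent vertex closes a cycle.
Start from 7:
visit 7 (parent –)
  visit 6 (parent 7)
    visit 0 (parent 6)
      0–6: parent, skip
    6–7: parent, skip
  visit 14 (parent 7)
    visit 1 (parent 14)
      visit 10 (parent 1)
        10–1: parent, skip
        visit 4 (parent 10)
          4–10: parent, skip
      visit 5 (parent 1)
        visit 3 (parent 5)
          3–5: parent, skip
          visit 8 (parent 3)
            visit 2 (parent 8)
              2–8: parent, skip
            8–3: parent, skip
          visit 11 (parent 3)
            11–3: parent, skip
          visit 12 (parent 3)
            12–3: parent, skip
        5–1: parent, skip
      1–14: parent, skip
    visit 13 (parent 14)
      13–14: parent, skip
    14–7: parent, skip
    visit 9 (parent 14)
      9–14: parent, skip
No non-parent visited neighbor found — the graph is a forest.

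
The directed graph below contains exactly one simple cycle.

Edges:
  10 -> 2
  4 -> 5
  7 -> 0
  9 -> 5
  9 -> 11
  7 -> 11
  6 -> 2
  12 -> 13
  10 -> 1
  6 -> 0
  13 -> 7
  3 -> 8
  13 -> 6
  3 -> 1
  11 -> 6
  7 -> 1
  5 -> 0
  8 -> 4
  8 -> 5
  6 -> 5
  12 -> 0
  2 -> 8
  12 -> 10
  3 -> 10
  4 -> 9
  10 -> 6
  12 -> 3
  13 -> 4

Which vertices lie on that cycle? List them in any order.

2, 4, 6, 8, 9, 11

DFS with gray/black marking from 8:
8 gray
  5 gray
    0 gray
    0 black
  5 black
  4 gray
    9 gray
      9→5: 5 black — skip
      11 gray
        6 gray
          6→5: 5 black — skip
          2 gray
            2→8: 8 is gray → back edge
Back edge closes the cycle 8 → 4 → 9 → 11 → 6 → 2 → 8; its vertices are {2, 4, 6, 8, 9, 11}.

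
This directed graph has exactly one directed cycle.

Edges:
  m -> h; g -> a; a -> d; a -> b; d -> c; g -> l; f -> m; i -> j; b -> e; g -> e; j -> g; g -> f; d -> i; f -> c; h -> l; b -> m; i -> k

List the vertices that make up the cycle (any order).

a, d, g, i, j

DFS with gray/black marking from g:
g gray
  e gray
  e black
  a gray
    d gray
      i gray
        j gray
          j→g: g is gray → back edge
Back edge closes the cycle g → a → d → i → j → g; its vertices are {a, d, g, i, j}.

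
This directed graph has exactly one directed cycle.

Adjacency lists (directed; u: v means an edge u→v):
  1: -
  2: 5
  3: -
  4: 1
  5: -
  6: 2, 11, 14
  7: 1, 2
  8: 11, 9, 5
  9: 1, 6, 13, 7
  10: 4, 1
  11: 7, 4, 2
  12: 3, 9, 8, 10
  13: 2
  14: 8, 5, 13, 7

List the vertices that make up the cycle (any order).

DFS with gray/black marking from 9:
9 gray
  1 gray
  1 black
  6 gray
    2 gray
      5 gray
      5 black
    2 black
    11 gray
      7 gray
        7→1: 1 black — skip
        7→2: 2 black — skip
      7 black
      4 gray
        4→1: 1 black — skip
      4 black
      11→2: 2 black — skip
    11 black
    14 gray
      8 gray
        8→11: 11 black — skip
        8→9: 9 is gray → back edge
Back edge closes the cycle 9 → 6 → 14 → 8 → 9; its vertices are {6, 8, 9, 14}.

6, 8, 9, 14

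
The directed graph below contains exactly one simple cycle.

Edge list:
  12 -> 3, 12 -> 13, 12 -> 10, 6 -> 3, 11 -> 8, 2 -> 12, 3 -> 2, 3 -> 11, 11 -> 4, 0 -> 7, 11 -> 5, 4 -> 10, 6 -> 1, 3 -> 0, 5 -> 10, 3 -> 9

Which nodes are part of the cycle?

DFS with gray/black marking from 3:
3 gray
  9 gray
  9 black
  2 gray
    12 gray
      12→3: 3 is gray → back edge
Back edge closes the cycle 3 → 2 → 12 → 3; its vertices are {2, 3, 12}.

2, 3, 12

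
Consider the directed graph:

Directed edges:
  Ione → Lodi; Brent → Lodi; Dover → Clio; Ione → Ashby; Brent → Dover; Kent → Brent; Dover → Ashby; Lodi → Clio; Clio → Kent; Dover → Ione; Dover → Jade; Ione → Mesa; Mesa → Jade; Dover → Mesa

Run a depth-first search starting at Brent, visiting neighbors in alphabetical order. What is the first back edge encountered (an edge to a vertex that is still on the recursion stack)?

DFS from Brent (visiting neighbors in alphabetical order); mark gray on enter, black on exit:
Brent gray
  Dover gray
    Ashby gray
    Ashby black
    Clio gray
      Kent gray
        Kent→Brent: Brent is gray → back edge
First back edge: Kent → Brent.

Kent->Brent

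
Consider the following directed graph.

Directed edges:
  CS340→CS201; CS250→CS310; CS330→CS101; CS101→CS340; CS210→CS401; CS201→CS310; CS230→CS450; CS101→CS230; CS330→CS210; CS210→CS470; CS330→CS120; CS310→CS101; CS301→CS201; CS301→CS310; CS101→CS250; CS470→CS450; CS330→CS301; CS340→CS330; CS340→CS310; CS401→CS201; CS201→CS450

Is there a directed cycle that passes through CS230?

No

CS230 lies on a cycle iff there is a path from CS230 back to itself.
Exploring from CS230, it never reaches itself; equivalently, its strongly connected component is a singleton.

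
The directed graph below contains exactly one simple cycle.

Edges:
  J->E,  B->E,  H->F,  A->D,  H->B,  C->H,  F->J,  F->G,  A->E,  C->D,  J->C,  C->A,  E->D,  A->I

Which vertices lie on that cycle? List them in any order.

DFS with gray/black marking from J:
J gray
  C gray
    H gray
      B gray
        E gray
          D gray
          D black
        E black
      B black
      F gray
        G gray
        G black
        F→J: J is gray → back edge
Back edge closes the cycle J → C → H → F → J; its vertices are {C, F, H, J}.

C, F, H, J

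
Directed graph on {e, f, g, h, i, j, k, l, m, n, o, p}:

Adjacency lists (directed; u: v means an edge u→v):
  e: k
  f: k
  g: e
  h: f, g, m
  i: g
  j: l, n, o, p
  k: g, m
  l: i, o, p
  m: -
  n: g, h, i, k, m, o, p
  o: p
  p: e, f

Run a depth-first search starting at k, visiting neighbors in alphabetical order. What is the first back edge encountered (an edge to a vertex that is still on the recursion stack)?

e->k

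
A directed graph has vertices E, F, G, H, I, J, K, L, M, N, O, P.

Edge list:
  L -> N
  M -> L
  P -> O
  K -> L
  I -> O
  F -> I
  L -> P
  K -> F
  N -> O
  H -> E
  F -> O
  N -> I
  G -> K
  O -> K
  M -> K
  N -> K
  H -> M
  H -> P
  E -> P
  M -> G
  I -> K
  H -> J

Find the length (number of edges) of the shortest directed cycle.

3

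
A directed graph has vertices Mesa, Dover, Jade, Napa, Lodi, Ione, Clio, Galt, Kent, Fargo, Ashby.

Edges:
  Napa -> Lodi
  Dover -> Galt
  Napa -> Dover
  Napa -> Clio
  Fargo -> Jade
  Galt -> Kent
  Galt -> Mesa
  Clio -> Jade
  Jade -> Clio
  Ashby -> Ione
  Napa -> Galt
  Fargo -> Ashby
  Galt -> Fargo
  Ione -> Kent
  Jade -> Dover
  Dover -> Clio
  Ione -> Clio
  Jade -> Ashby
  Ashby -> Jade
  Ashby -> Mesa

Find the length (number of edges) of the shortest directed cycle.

2

For each vertex v, BFS finds the shortest path from v back to v.
The shortest such closed walk is Ashby → Jade → Ashby, length 2.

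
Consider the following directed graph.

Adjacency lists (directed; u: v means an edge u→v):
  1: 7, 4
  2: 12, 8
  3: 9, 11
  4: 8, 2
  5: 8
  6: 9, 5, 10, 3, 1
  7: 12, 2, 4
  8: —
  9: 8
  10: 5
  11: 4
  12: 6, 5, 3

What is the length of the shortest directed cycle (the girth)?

4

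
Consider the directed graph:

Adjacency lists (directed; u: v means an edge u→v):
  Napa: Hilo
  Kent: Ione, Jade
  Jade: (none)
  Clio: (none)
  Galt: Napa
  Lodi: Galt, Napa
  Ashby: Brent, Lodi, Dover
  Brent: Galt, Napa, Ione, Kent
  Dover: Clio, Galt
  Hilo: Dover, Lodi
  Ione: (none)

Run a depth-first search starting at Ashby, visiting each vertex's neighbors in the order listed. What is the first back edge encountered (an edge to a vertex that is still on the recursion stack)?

Dover→Galt

DFS from Ashby (visiting each vertex's neighbors in the order listed); mark gray on enter, black on exit:
Ashby gray
  Brent gray
    Galt gray
      Napa gray
        Hilo gray
          Dover gray
            Clio gray
            Clio black
            Dover→Galt: Galt is gray → back edge
First back edge: Dover → Galt.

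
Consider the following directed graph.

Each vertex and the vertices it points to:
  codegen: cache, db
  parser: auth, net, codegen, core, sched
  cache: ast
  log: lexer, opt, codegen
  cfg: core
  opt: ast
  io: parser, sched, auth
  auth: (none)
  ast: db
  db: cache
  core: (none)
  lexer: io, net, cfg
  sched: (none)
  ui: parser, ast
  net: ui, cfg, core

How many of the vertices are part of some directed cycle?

6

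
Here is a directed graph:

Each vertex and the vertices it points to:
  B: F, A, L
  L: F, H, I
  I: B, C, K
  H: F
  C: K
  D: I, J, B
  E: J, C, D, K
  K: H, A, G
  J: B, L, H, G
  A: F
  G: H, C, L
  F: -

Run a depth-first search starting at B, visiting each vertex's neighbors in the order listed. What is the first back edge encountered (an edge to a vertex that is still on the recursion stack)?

DFS from B (visiting each vertex's neighbors in the order listed); mark gray on enter, black on exit:
B gray
  F gray
  F black
  A gray
    A→F: F black — skip
  A black
  L gray
    L→F: F black — skip
    H gray
      H→F: F black — skip
    H black
    I gray
      I→B: B is gray → back edge
First back edge: I → B.

I->B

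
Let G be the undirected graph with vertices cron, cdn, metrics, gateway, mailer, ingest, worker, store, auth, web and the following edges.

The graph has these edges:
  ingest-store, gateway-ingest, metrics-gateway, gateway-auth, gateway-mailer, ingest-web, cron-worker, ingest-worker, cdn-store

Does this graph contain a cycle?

No

DFS, tracking each vertex's parent; an edge to a visited non-parent vertex closes a cycle.
Start from metrics:
visit metrics (parent –)
  visit gateway (parent metrics)
    visit mailer (parent gateway)
      mailer–gateway: parent, skip
    visit auth (parent gateway)
      auth–gateway: parent, skip
    gateway–metrics: parent, skip
    visit ingest (parent gateway)
      ingest–gateway: parent, skip
      visit web (parent ingest)
        web–ingest: parent, skip
      visit store (parent ingest)
        store–ingest: parent, skip
        visit cdn (parent store)
          cdn–store: parent, skip
      visit worker (parent ingest)
        visit cron (parent worker)
          cron–worker: parent, skip
        worker–ingest: parent, skip
No non-parent visited neighbor found — the graph is a forest.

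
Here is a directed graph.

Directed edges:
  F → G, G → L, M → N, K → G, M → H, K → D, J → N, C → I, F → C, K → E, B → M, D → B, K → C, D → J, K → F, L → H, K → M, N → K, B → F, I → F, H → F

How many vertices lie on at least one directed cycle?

12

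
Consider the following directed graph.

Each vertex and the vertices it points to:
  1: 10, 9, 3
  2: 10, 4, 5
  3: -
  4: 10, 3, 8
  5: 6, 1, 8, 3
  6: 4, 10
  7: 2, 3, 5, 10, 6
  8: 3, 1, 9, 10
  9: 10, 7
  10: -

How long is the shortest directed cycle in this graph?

For each vertex v, BFS finds the shortest path from v back to v.
The shortest such closed walk is 7 → 5 → 1 → 9 → 7, length 4.

4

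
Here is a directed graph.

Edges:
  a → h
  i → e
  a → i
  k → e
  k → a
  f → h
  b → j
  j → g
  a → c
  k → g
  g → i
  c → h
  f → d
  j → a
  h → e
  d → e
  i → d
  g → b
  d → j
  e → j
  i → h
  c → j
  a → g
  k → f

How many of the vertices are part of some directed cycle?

9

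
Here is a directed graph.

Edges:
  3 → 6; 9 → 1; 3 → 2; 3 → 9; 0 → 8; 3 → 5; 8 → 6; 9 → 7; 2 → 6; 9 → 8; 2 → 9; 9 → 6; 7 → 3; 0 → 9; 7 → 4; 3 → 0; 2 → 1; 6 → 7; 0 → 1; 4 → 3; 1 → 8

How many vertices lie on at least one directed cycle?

9

A vertex is on a directed cycle iff it belongs to a strongly connected component of size ≥ 2 (or has a self-loop).
The vertices on cycles are {0, 1, 2, 3, 4, 6, 7, 8, 9} — 9 in total.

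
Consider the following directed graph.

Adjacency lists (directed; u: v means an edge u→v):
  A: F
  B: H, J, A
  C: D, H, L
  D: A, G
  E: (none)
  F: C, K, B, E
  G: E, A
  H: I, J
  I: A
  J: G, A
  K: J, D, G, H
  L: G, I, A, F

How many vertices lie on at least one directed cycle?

A vertex is on a directed cycle iff it belongs to a strongly connected component of size ≥ 2 (or has a self-loop).
The vertices on cycles are {A, B, C, D, F, G, H, I, J, K, L} — 11 in total.

11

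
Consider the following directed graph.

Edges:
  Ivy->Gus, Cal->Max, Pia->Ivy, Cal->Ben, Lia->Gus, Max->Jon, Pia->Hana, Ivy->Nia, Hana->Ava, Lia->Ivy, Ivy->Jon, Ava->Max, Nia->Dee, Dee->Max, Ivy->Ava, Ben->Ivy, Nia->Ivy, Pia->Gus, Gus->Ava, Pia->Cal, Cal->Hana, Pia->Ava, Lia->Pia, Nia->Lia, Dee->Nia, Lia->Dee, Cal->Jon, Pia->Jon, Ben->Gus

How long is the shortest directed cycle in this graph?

For each vertex v, BFS finds the shortest path from v back to v.
The shortest such closed walk is Dee → Nia → Dee, length 2.

2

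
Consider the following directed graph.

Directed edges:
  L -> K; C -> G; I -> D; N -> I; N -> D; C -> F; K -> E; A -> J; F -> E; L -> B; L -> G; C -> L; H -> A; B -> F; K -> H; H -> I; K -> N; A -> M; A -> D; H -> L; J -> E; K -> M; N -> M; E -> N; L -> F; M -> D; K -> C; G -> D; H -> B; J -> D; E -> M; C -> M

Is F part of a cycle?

No

F lies on a cycle iff there is a path from F back to itself.
Exploring from F, it never reaches itself; equivalently, its strongly connected component is a singleton.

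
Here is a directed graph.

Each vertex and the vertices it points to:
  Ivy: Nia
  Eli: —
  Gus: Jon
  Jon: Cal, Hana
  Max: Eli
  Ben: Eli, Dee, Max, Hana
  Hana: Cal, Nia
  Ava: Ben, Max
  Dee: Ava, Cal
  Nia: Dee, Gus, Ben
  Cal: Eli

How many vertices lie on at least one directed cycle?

7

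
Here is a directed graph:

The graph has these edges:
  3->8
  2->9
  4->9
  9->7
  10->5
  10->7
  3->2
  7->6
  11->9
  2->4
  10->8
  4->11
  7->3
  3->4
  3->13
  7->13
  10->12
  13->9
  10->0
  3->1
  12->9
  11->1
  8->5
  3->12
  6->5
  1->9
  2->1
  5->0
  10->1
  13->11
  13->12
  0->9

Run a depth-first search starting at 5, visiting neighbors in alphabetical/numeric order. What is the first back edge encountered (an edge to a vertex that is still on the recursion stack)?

1->9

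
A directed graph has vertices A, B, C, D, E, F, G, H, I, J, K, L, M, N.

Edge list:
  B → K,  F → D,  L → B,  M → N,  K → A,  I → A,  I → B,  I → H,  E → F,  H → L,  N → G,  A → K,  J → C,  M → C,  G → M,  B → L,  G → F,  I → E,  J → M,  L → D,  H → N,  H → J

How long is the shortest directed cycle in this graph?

For each vertex v, BFS finds the shortest path from v back to v.
The shortest such closed walk is B → L → B, length 2.

2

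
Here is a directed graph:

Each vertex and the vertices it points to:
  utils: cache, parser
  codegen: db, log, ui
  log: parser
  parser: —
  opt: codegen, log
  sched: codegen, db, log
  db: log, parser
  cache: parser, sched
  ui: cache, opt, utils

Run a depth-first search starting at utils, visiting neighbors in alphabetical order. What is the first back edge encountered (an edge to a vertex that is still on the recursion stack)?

ui→cache

DFS from utils (visiting neighbors in alphabetical order); mark gray on enter, black on exit:
utils gray
  cache gray
    parser gray
    parser black
    sched gray
      codegen gray
        db gray
          log gray
            log→parser: parser black — skip
          log black
          db→parser: parser black — skip
        db black
        codegen→log: log black — skip
        ui gray
          ui→cache: cache is gray → back edge
First back edge: ui → cache.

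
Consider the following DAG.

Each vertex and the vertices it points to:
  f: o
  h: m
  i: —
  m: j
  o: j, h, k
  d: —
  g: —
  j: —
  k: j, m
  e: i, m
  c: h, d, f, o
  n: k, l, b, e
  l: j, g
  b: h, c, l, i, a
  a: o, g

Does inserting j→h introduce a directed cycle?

Yes

Adding j→h creates a cycle iff h can already reach j.
Path from h: h → m → j.
So h → … → j → h is a cycle.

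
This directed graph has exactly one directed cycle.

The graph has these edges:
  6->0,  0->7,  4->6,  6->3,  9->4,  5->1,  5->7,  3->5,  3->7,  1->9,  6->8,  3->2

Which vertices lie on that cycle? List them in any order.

DFS with gray/black marking from 6:
6 gray
  3 gray
    2 gray
    2 black
    7 gray
    7 black
    5 gray
      1 gray
        9 gray
          4 gray
            4→6: 6 is gray → back edge
Back edge closes the cycle 6 → 3 → 5 → 1 → 9 → 4 → 6; its vertices are {1, 3, 4, 5, 6, 9}.

1, 3, 4, 5, 6, 9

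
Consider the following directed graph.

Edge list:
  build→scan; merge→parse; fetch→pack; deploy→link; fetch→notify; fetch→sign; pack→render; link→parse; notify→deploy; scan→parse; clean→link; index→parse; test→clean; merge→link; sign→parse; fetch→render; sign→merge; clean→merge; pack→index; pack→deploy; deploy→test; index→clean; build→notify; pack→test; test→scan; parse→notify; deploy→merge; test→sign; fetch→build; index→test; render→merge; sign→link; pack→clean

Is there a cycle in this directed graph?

Yes

DFS with white/gray/black marking, starting from index:
index gray
  clean gray
    merge gray
      parse gray
        notify gray
          deploy gray
            deploy→merge: merge is gray → back edge
Back edge found, so a cycle exists: merge → parse → notify → deploy → merge.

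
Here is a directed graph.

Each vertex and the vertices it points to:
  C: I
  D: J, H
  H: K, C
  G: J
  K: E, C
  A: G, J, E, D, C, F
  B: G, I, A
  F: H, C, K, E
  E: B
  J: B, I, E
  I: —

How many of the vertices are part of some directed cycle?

9

A vertex is on a directed cycle iff it belongs to a strongly connected component of size ≥ 2 (or has a self-loop).
The vertices on cycles are {A, B, D, E, F, G, H, J, K} — 9 in total.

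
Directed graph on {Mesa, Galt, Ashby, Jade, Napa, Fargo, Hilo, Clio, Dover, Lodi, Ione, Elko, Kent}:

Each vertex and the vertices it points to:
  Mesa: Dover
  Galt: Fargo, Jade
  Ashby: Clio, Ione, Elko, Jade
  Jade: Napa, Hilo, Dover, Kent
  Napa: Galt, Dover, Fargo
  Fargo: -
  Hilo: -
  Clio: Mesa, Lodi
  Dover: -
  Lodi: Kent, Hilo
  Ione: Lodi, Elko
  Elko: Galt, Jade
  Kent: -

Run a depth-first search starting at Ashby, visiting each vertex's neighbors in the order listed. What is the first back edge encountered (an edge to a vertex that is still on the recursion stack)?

Napa->Galt

DFS from Ashby (visiting each vertex's neighbors in the order listed); mark gray on enter, black on exit:
Ashby gray
  Clio gray
    Mesa gray
      Dover gray
      Dover black
    Mesa black
    Lodi gray
      Kent gray
      Kent black
      Hilo gray
      Hilo black
    Lodi black
  Clio black
  Ione gray
    Ione→Lodi: Lodi black — skip
    Elko gray
      Galt gray
        Fargo gray
        Fargo black
        Jade gray
          Napa gray
            Napa→Galt: Galt is gray → back edge
First back edge: Napa → Galt.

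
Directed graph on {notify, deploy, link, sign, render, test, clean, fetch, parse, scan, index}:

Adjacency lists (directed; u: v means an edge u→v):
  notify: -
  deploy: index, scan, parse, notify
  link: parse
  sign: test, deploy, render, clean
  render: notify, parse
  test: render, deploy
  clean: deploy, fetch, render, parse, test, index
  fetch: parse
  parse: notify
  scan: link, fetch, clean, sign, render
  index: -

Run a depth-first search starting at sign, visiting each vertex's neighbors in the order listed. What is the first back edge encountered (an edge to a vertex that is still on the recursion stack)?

DFS from sign (visiting each vertex's neighbors in the order listed); mark gray on enter, black on exit:
sign gray
  test gray
    render gray
      notify gray
      notify black
      parse gray
        parse→notify: notify black — skip
      parse black
    render black
    deploy gray
      index gray
      index black
      scan gray
        link gray
          link→parse: parse black — skip
        link black
        fetch gray
          fetch→parse: parse black — skip
        fetch black
        clean gray
          clean→deploy: deploy is gray → back edge
First back edge: clean → deploy.

clean->deploy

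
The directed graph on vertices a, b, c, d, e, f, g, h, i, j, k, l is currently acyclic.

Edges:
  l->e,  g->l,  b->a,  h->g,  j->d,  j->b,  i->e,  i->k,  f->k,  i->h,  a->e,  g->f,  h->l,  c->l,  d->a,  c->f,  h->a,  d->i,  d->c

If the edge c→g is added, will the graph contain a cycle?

No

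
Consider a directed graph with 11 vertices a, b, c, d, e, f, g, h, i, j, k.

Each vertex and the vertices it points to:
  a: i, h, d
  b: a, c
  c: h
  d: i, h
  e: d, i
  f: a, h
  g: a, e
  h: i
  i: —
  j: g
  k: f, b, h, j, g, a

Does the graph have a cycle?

No

DFS with white/gray/black marking, starting from f:
f gray
  a gray
    i gray
    i black
    h gray
      h→i: i black — skip
    h black
    d gray
      d→i: i black — skip
      d→h: h black — skip
    d black
  a black
  f→h: h black — skip
f black
b gray
  b→a: a black — skip
  c gray
    c→h: h black — skip
  c black
b black
e gray
  e→d: d black — skip
  e→i: i black — skip
e black
g gray
  g→a: a black — skip
  g→e: e black — skip
g black
j gray
  j→g: g black — skip
j black
k gray
  k→f: f black — skip
  k→b: b black — skip
  k→h: h black — skip
  k→j: j black — skip
  k→g: g black — skip
  k→a: a black — skip
k black
Every edge goes to a white or black vertex — no back edge, so the graph is acyclic.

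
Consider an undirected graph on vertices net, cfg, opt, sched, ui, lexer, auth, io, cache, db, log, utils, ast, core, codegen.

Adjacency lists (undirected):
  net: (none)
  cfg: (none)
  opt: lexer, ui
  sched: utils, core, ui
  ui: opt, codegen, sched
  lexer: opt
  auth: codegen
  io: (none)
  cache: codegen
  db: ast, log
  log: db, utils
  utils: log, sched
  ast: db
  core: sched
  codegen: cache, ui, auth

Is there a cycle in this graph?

DFS, tracking each vertex's parent; an edge to a visited non-parent vertex closes a cycle.
Start from ui:
visit ui (parent –)
  visit opt (parent ui)
    visit lexer (parent opt)
      lexer–opt: parent, skip
    opt–ui: parent, skip
  visit codegen (parent ui)
    visit cache (parent codegen)
      cache–codegen: parent, skip
    codegen–ui: parent, skip
    visit auth (parent codegen)
      auth–codegen: parent, skip
  visit sched (parent ui)
    visit utils (parent sched)
      visit log (parent utils)
        visit db (parent log)
          visit ast (parent db)
            ast–db: parent, skip
          db–log: parent, skip
        log–utils: parent, skip
      utils–sched: parent, skip
    visit core (parent sched)
      core–sched: parent, skip
    sched–ui: parent, skip
visit net (parent –)
visit cfg (parent –)
visit io (parent –)
No non-parent visited neighbor found — the graph is a forest.

No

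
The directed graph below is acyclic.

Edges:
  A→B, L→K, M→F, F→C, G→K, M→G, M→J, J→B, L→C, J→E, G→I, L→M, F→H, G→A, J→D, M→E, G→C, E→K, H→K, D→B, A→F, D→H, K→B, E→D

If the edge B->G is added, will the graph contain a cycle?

Yes

Adding B→G creates a cycle iff G can already reach B.
Path from G: G → A → B.
So G → … → B → G is a cycle.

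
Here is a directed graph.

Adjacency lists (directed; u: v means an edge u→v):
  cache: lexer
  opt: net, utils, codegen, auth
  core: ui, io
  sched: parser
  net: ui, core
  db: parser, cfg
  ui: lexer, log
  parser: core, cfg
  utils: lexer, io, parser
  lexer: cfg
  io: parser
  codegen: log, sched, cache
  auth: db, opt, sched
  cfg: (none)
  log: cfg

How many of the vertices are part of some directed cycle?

5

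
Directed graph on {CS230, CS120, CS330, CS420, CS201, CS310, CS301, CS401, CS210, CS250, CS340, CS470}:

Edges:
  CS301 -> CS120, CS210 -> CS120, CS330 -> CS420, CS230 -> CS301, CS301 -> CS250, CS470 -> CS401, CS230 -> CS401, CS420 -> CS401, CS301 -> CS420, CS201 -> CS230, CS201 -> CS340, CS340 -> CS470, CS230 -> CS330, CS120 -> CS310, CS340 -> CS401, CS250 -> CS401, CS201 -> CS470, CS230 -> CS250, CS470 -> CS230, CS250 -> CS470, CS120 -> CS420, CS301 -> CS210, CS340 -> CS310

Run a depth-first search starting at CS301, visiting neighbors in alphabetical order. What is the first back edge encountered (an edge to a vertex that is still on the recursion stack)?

CS230→CS250

DFS from CS301 (visiting neighbors in alphabetical order); mark gray on enter, black on exit:
CS301 gray
  CS120 gray
    CS310 gray
    CS310 black
    CS420 gray
      CS401 gray
      CS401 black
    CS420 black
  CS120 black
  CS210 gray
    CS210→CS120: CS120 black — skip
  CS210 black
  CS250 gray
    CS250→CS401: CS401 black — skip
    CS470 gray
      CS230 gray
        CS230→CS250: CS250 is gray → back edge
First back edge: CS230 → CS250.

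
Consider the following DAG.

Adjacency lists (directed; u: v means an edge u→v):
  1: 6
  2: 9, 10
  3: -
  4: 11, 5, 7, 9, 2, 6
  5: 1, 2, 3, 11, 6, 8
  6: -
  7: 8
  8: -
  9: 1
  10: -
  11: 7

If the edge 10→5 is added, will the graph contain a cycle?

Adding 10→5 creates a cycle iff 5 can already reach 10.
Path from 5: 5 → 2 → 10.
So 5 → … → 10 → 5 is a cycle.

Yes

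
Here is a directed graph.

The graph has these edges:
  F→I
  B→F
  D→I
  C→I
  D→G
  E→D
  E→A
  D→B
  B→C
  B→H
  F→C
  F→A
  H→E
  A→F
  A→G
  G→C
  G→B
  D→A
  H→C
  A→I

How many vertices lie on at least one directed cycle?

A vertex is on a directed cycle iff it belongs to a strongly connected component of size ≥ 2 (or has a self-loop).
The vertices on cycles are {A, B, D, E, F, G, H} — 7 in total.

7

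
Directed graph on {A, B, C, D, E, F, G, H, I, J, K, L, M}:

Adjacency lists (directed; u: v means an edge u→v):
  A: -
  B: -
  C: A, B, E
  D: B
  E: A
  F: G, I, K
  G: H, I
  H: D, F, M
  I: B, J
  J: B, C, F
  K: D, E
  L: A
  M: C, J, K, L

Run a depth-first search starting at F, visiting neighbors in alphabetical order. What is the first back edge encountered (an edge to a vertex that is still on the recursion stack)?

H→F

DFS from F (visiting neighbors in alphabetical order); mark gray on enter, black on exit:
F gray
  G gray
    H gray
      D gray
        B gray
        B black
      D black
      H→F: F is gray → back edge
First back edge: H → F.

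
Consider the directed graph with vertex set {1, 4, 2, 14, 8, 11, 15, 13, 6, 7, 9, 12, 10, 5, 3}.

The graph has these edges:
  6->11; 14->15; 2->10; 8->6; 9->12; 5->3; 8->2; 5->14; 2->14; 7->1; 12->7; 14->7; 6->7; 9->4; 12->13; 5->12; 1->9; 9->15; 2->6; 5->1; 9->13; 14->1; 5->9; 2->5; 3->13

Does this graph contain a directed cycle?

Yes

DFS with white/gray/black marking, starting from 6:
6 gray
  11 gray
  11 black
  7 gray
    1 gray
      9 gray
        4 gray
        4 black
        15 gray
        15 black
        12 gray
          12→7: 7 is gray → back edge
Back edge found, so a cycle exists: 7 → 1 → 9 → 12 → 7.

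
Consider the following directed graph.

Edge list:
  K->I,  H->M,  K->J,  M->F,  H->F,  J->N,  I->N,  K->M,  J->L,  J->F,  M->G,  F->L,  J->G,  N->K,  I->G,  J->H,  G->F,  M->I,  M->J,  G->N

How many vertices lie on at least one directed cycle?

A vertex is on a directed cycle iff it belongs to a strongly connected component of size ≥ 2 (or has a self-loop).
The vertices on cycles are {G, H, I, J, K, M, N} — 7 in total.

7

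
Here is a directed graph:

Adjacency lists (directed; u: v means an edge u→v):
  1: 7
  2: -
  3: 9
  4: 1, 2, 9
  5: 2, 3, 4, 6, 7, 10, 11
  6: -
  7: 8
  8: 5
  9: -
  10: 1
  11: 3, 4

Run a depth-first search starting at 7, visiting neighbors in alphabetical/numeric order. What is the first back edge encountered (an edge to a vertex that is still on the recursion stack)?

1->7

DFS from 7 (visiting neighbors in alphabetical/numeric order); mark gray on enter, black on exit:
7 gray
  8 gray
    5 gray
      2 gray
      2 black
      3 gray
        9 gray
        9 black
      3 black
      4 gray
        1 gray
          1→7: 7 is gray → back edge
First back edge: 1 → 7.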